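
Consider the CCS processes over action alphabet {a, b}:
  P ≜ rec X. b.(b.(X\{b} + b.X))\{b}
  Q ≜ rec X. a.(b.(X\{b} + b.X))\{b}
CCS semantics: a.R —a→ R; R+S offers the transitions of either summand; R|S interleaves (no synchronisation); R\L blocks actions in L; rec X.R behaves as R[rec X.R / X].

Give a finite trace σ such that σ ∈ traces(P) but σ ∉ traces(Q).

b

Reachable graph of P (2 states):
  m0 = rec X. b.(b.(X\{b} + b.X))\{b} has moves -b-> m1
  m1 = (b.((rec X. b.(b.(X\{b} + b.X))\{b})\{b} + b.(rec X. b.(b.(X\{b} + b.X))\{b})))\{b} has moves (no moves)
Reachable graph of Q (2 states):
  n0 = rec X. a.(b.(X\{b} + b.X))\{b} has moves -a-> n1
  n1 = (b.((rec X. a.(b.(X\{b} + b.X))\{b})\{b} + b.(rec X. a.(b.(X\{b} + b.X))\{b})))\{b} has moves (no moves)
Trace ⟨b⟩ through P, begin at {m0}:
  [1] b ⇒ {m1}
  ✓ P
Trace ⟨b⟩ through Q, begin at {n0}:
  [1] b ⇒ ∅ (Q stuck)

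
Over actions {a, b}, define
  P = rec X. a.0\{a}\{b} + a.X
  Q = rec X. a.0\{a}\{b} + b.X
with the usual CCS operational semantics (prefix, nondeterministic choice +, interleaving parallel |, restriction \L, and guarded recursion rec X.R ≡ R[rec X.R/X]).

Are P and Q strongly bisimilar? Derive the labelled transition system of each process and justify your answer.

not bisimilar

Reachable graph of P (2 states):
  u0 = rec X. a.0\{a}\{b} + a.X | ··a··> u0, ··a··> u1
  u1 = 0\{a}\{b} | deadlocked
Reachable graph of Q (2 states):
  v0 = rec X. a.0\{a}\{b} + b.X | ··a··> v1, ··b··> v0
  v1 = 0\{a}\{b} | deadlocked
Bisimilarity quotient blocks:
  B0 = {u0}
  B1 = {u1, v1}
  B2 = {v0}
u0 ∈ B0, v0 ∈ B2 → different blocks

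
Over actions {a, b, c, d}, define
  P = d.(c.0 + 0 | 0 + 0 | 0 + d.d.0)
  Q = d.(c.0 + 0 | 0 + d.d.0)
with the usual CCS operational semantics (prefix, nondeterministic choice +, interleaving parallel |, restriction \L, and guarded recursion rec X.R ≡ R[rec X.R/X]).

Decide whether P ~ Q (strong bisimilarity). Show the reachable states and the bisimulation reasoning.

P ~ Q

P's transition system — 4 states:
  m0 = d.(c.0 + 0 | 0 + 0 | 0 + d.d.0) has moves —d→ m1
  m1 = c.0 + 0 | 0 + 0 | 0 + d.d.0 has moves —c→ m2, —d→ m3
  m2 = 0 has moves ·
  m3 = d.0 has moves —d→ m2
Q's transition system — 4 states:
  n0 = d.(c.0 + 0 | 0 + d.d.0) has moves —d→ n1
  n1 = c.0 + 0 | 0 + d.d.0 has moves —c→ n2, —d→ n3
  n2 = 0 has moves ·
  n3 = d.0 has moves —d→ n2
Coarsest stable partition (strong bisimilarity classes):
  B0 = {m0, n0}
  B1 = {m1, n1}
  B2 = {m3, n3}
  B3 = {m2, n2}
m0 ∈ B0, n0 ∈ B0 → same block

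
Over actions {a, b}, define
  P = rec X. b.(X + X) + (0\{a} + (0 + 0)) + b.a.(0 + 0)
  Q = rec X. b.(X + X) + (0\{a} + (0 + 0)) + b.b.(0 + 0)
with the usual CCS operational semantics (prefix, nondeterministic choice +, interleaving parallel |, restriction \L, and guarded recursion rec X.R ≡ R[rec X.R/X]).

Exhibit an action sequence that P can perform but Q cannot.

LTS(P): 4 reachable states
  u0 = rec X. b.(X + X) + (0\{a} + (0 + 0)) + b.a.(0 + 0) → —b→ u1, —b→ u2
  u1 = (rec X. b.(X + X) + (0\{a} + (0 + 0)) + b.a.(0 + 0)) + (rec X. b.(X + X) + (0\{a} + (0 + 0)) + b.a.(0 + 0)) → —b→ u1, —b→ u2
  u2 = a.(0 + 0) → —a→ u3
  u3 = 0 + 0 → stopped
LTS(Q): 4 reachable states
  v0 = rec X. b.(X + X) + (0\{a} + (0 + 0)) + b.b.(0 + 0) → —b→ v1, —b→ v2
  v1 = (rec X. b.(X + X) + (0\{a} + (0 + 0)) + b.b.(0 + 0)) + (rec X. b.(X + X) + (0\{a} + (0 + 0)) + b.b.(0 + 0)) → —b→ v1, —b→ v2
  v2 = b.(0 + 0) → —b→ v3
  v3 = 0 + 0 → stopped
Trace ⟨ba⟩ through P, begin at {u0}:
  [1] b ⇒ {u1, u2}
  [2] a ⇒ {u3}
  P completes σ.
Trace ⟨ba⟩ through Q, begin at {v0}:
  [1] b ⇒ {v1, v2}
  [2] a ⇒ no successor for Q

ba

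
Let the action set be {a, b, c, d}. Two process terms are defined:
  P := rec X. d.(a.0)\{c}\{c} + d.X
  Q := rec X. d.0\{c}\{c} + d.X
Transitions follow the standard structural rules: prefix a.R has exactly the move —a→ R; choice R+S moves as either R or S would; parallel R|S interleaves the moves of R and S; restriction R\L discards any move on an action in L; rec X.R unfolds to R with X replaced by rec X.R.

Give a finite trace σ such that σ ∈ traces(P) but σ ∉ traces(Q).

da

P's transition system — 3 states:
  p0 = rec X. d.(a.0)\{c}\{c} + d.X → --d--▸ p0, --d--▸ p1
  p1 = (a.0)\{c}\{c} → --a--▸ p2
  p2 = 0\{c}\{c} → deadlocked
Q's transition system — 2 states:
  q0 = rec X. d.0\{c}\{c} + d.X → --d--▸ q0, --d--▸ q1
  q1 = 0\{c}\{c} → deadlocked
Executing da from P (initial set {p0}):
  step 1 (d): {p0, p1}
  step 2 (a): {p2}
  — P admits the full trace.
Executing da from Q (initial set {q0}):
  step 1 (d): {q0, q1}
  step 2 (a): no successor for Q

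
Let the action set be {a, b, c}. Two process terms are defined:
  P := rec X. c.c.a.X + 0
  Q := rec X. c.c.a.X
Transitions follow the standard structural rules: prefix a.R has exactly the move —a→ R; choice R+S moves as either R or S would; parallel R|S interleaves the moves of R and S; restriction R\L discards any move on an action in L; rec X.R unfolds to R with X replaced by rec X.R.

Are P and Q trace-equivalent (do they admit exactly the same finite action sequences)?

Reachable graph of P (3 states):
  m0 = rec X. c.c.a.X + 0 ⊢ —c→ m1
  m1 = c.a.(rec X. c.c.a.X + 0) ⊢ —c→ m2
  m2 = a.(rec X. c.c.a.X + 0) ⊢ —a→ m0
Reachable graph of Q (3 states):
  n0 = rec X. c.c.a.X ⊢ —c→ n1
  n1 = c.a.(rec X. c.c.a.X) ⊢ —c→ n2
  n2 = a.(rec X. c.c.a.X) ⊢ —a→ n0
Partition-refinement fixed point:
  B0 = {m0, n0}
  B1 = {m1, n1}
  B2 = {m2, n2}
m0 ∈ B0, n0 ∈ B0 → same block
Bisimilar ⇒ trace-equivalent.

YES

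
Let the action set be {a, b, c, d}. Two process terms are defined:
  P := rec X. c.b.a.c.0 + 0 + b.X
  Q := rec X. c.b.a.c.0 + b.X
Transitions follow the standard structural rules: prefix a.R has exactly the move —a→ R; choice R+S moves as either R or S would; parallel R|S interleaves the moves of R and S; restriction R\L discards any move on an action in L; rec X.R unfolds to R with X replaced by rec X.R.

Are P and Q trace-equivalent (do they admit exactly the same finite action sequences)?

LTS(P): 5 reachable states
  u0 = rec X. c.b.a.c.0 + 0 + b.X :: —b→ u0, —c→ u1
  u1 = b.a.c.0 :: —b→ u2
  u2 = a.c.0 :: —a→ u3
  u3 = c.0 :: —c→ u4
  u4 = 0 :: deadlocked
LTS(Q): 5 reachable states
  v0 = rec X. c.b.a.c.0 + b.X :: —b→ v0, —c→ v1
  v1 = b.a.c.0 :: —b→ v2
  v2 = a.c.0 :: —a→ v3
  v3 = c.0 :: —c→ v4
  v4 = 0 :: deadlocked
Bisimilarity quotient blocks:
  B0 = {u0, v0}
  B1 = {u1, v1}
  B2 = {u2, v2}
  B3 = {u3, v3}
  B4 = {u4, v4}
u0 ∈ B0, v0 ∈ B0 → same block
Bisimilar ⇒ trace-equivalent.

trace-equivalent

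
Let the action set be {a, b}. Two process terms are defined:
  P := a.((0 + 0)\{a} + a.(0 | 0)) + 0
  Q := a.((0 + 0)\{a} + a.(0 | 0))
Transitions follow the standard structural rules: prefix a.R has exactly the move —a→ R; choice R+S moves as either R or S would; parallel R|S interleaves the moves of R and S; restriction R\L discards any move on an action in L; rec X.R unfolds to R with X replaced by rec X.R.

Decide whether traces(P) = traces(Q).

P's transition system — 3 states:
  m0 = a.((0 + 0)\{a} + a.(0 | 0)) + 0 → =a=> m1
  m1 = (0 + 0)\{a} + a.(0 | 0) → =a=> m2
  m2 = 0 | 0 → stopped
Q's transition system — 3 states:
  n0 = a.((0 + 0)\{a} + a.(0 | 0)) → =a=> n1
  n1 = (0 + 0)\{a} + a.(0 | 0) → =a=> n2
  n2 = 0 | 0 → stopped
Coarsest stable partition (strong bisimilarity classes):
  B0 = {m0, n0}
  B1 = {m1, n1}
  B2 = {m2, n2}
m0 ∈ B0, n0 ∈ B0 → same block
Bisimilar ⇒ trace-equivalent.

trace-equivalent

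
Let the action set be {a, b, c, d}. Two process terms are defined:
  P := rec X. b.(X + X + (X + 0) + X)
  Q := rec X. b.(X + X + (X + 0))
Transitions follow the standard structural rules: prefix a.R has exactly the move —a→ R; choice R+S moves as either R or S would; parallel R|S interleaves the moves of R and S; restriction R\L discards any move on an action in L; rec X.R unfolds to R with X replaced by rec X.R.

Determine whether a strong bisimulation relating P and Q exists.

P's transition system — 2 states:
  s0 = rec X. b.(X + X + (X + 0) + X) :: --b--▸ s1
  s1 = (rec X. b.(X + X + (X + 0) + X)) + (rec X. b.(X + X + (X + 0) + X)) + ((rec X. b.(X + X + (X + 0) + X)) + 0) + (rec X. b.(X + X + (X + 0) + X)) :: --b--▸ s1
Q's transition system — 2 states:
  t0 = rec X. b.(X + X + (X + 0)) :: --b--▸ t1
  t1 = (rec X. b.(X + X + (X + 0))) + (rec X. b.(X + X + (X + 0))) + ((rec X. b.(X + X + (X + 0))) + 0) :: --b--▸ t1
Partition-refinement fixed point:
  B0 = {s0, s1, t0, t1}
s0 ∈ B0, t0 ∈ B0 → same block

P ~ Q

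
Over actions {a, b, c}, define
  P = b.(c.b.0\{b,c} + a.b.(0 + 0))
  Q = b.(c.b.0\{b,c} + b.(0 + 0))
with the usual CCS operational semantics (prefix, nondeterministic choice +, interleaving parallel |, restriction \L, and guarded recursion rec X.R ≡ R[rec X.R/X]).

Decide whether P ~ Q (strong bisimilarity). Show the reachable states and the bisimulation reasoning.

not bisimilar

Reachable graph of P (6 states):
  u0 = b.(c.b.0\{b,c} + a.b.(0 + 0)) | —b→ u1
  u1 = c.b.0\{b,c} + a.b.(0 + 0) | —a→ u2, —c→ u3
  u2 = b.(0 + 0) | —b→ u4
  u3 = b.0\{b,c} | —b→ u5
  u4 = 0 + 0 | ∅
  u5 = 0\{b,c} | ∅
Reachable graph of Q (5 states):
  v0 = b.(c.b.0\{b,c} + b.(0 + 0)) | —b→ v1
  v1 = c.b.0\{b,c} + b.(0 + 0) | —b→ v2, —c→ v3
  v2 = 0 + 0 | ∅
  v3 = b.0\{b,c} | —b→ v4
  v4 = 0\{b,c} | ∅
Partition-refinement fixed point:
  B0 = {u0}
  B1 = {u1}
  B2 = {u2, u3, v3}
  B3 = {u4, u5, v2, v4}
  B4 = {v0}
  B5 = {v1}
u0 ∈ B0, v0 ∈ B4 → different blocks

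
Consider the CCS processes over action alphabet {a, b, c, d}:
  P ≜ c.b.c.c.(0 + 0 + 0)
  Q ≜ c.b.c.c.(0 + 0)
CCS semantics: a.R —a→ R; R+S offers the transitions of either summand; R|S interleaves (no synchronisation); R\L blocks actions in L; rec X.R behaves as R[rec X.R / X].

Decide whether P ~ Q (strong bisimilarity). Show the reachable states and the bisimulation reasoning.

bisimilar

LTS(P): 5 reachable states
  u0 = c.b.c.c.(0 + 0 + 0) has moves --c--▸ u1
  u1 = b.c.c.(0 + 0 + 0) has moves --b--▸ u2
  u2 = c.c.(0 + 0 + 0) has moves --c--▸ u3
  u3 = c.(0 + 0 + 0) has moves --c--▸ u4
  u4 = 0 + 0 + 0 has moves stopped
LTS(Q): 5 reachable states
  v0 = c.b.c.c.(0 + 0) has moves --c--▸ v1
  v1 = b.c.c.(0 + 0) has moves --b--▸ v2
  v2 = c.c.(0 + 0) has moves --c--▸ v3
  v3 = c.(0 + 0) has moves --c--▸ v4
  v4 = 0 + 0 has moves stopped
Coarsest stable partition (strong bisimilarity classes):
  B0 = {u0, v0}
  B1 = {u1, v1}
  B2 = {u2, v2}
  B3 = {u3, v3}
  B4 = {u4, v4}
u0 ∈ B0, v0 ∈ B0 → same block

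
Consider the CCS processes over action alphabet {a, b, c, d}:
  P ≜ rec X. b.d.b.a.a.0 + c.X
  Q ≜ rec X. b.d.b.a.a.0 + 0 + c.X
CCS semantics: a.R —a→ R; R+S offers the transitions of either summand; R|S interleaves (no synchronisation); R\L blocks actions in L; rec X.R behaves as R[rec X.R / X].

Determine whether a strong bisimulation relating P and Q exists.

bisimilar

P's transition system — 6 states:
  u0 = rec X. b.d.b.a.a.0 + c.X ⊢ =b=> u1, =c=> u0
  u1 = d.b.a.a.0 ⊢ =d=> u2
  u2 = b.a.a.0 ⊢ =b=> u3
  u3 = a.a.0 ⊢ =a=> u4
  u4 = a.0 ⊢ =a=> u5
  u5 = 0 ⊢ (no moves)
Q's transition system — 6 states:
  v0 = rec X. b.d.b.a.a.0 + 0 + c.X ⊢ =b=> v1, =c=> v0
  v1 = d.b.a.a.0 ⊢ =d=> v2
  v2 = b.a.a.0 ⊢ =b=> v3
  v3 = a.a.0 ⊢ =a=> v4
  v4 = a.0 ⊢ =a=> v5
  v5 = 0 ⊢ (no moves)
Partition-refinement fixed point:
  B0 = {u0, v0}
  B1 = {u1, v1}
  B2 = {u2, v2}
  B3 = {u3, v3}
  B4 = {u4, v4}
  B5 = {u5, v5}
u0 ∈ B0, v0 ∈ B0 → same block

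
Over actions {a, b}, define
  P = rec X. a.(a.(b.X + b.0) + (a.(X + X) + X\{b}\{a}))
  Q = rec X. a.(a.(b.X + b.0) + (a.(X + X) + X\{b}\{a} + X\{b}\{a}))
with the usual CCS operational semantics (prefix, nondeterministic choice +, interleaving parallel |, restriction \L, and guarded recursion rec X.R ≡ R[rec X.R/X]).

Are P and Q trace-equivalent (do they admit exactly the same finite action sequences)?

P's transition system — 5 states:
  p0 = rec X. a.(a.(b.X + b.0) + (a.(X + X) + X\{b}\{a})) :: ··a··> p1
  p1 = a.(b.(rec X. a.(a.(b.X + b.0) + (a.(X + X) + X\{b}\{a}))) + b.0) + (a.((rec X. a.(a.(b.X + b.0) + (a.(X + X) + X\{b}\{a}))) + (rec X. a.(a.(b.X + b.0) + (a.(X + X) + X\{b}\{a})))) + (rec X. a.(a.(b.X + b.0) + (a.(X + X) + X\{b}\{a})))\{b}\{a}) :: ··a··> p2, ··a··> p3
  p2 = (rec X. a.(a.(b.X + b.0) + (a.(X + X) + X\{b}\{a}))) + (rec X. a.(a.(b.X + b.0) + (a.(X + X) + X\{b}\{a}))) :: ··a··> p1
  p3 = b.(rec X. a.(a.(b.X + b.0) + (a.(X + X) + X\{b}\{a}))) + b.0 :: ··b··> p0, ··b··> p4
  p4 = 0 :: ∅
Q's transition system — 5 states:
  q0 = rec X. a.(a.(b.X + b.0) + (a.(X + X) + X\{b}\{a} + X\{b}\{a})) :: ··a··> q1
  q1 = a.(b.(rec X. a.(a.(b.X + b.0) + (a.(X + X) + X\{b}\{a} + X\{b}\{a}))) + b.0) + (a.((rec X. a.(a.(b.X + b.0) + (a.(X + X) + X\{b}\{a} + X\{b}\{a}))) + (rec X. a.(a.(b.X + b.0) + (a.(X + X) + X\{b}\{a} + X\{b}\{a})))) + (rec X. a.(a.(b.X + b.0) + (a.(X + X) + X\{b}\{a} + X\{b}\{a})))\{b}\{a} + (rec X. a.(a.(b.X + b.0) + (a.(X + X) + X\{b}\{a} + X\{b}\{a})))\{b}\{a}) :: ··a··> q2, ··a··> q3
  q2 = (rec X. a.(a.(b.X + b.0) + (a.(X + X) + X\{b}\{a} + X\{b}\{a}))) + (rec X. a.(a.(b.X + b.0) + (a.(X + X) + X\{b}\{a} + X\{b}\{a}))) :: ··a··> q1
  q3 = b.(rec X. a.(a.(b.X + b.0) + (a.(X + X) + X\{b}\{a} + X\{b}\{a}))) + b.0 :: ··b··> q0, ··b··> q4
  q4 = 0 :: ∅
Bisimilarity quotient blocks:
  B0 = {p0, p2, q0, q2}
  B1 = {p1, q1}
  B2 = {p3, q3}
  B3 = {p4, q4}
p0 ∈ B0, q0 ∈ B0 → same block
Bisimilar ⇒ trace-equivalent.

YES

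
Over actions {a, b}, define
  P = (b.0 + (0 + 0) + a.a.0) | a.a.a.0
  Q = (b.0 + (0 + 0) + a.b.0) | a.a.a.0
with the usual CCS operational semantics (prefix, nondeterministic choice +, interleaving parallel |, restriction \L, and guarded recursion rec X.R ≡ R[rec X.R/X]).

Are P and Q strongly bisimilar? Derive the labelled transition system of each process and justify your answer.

P's transition system — 12 states:
  u0 = (b.0 + (0 + 0) + a.a.0) | a.a.a.0 :: -a-> u1, -a-> u2, -b-> u3
  u1 = (b.0 + (0 + 0) + a.a.0) | a.a.0 :: -a-> u4, -a-> u5, -b-> u6
  u2 = a.0 | a.a.a.0 :: -a-> u3, -a-> u5
  u3 = 0 | a.a.a.0 :: -a-> u6
  u4 = (b.0 + (0 + 0) + a.a.0) | a.0 :: -a-> u7, -a-> u8, -b-> u9
  u5 = a.0 | a.a.0 :: -a-> u6, -a-> u8
  u6 = 0 | a.a.0 :: -a-> u9
  u7 = (b.0 + (0 + 0) + a.a.0) | 0 :: -a-> u10, -b-> u11
  u8 = a.0 | a.0 :: -a-> u10, -a-> u9
  u9 = 0 | a.0 :: -a-> u11
  u10 = a.0 | 0 :: -a-> u11
  u11 = 0 | 0 :: stopped
Q's transition system — 12 states:
  v0 = (b.0 + (0 + 0) + a.b.0) | a.a.a.0 :: -a-> v1, -a-> v2, -b-> v3
  v1 = (b.0 + (0 + 0) + a.b.0) | a.a.0 :: -a-> v4, -a-> v5, -b-> v6
  v2 = b.0 | a.a.a.0 :: -a-> v5, -b-> v3
  v3 = 0 | a.a.a.0 :: -a-> v6
  v4 = (b.0 + (0 + 0) + a.b.0) | a.0 :: -a-> v7, -a-> v8, -b-> v9
  v5 = b.0 | a.a.0 :: -a-> v8, -b-> v6
  v6 = 0 | a.a.0 :: -a-> v9
  v7 = (b.0 + (0 + 0) + a.b.0) | 0 :: -a-> v10, -b-> v11
  v8 = b.0 | a.0 :: -a-> v10, -b-> v9
  v9 = 0 | a.0 :: -a-> v11
  v10 = b.0 | 0 :: -b-> v11
  v11 = 0 | 0 :: stopped
Coarsest stable partition (strong bisimilarity classes):
  B0 = {u0}
  B1 = {u3, u5, v3}
  B2 = {u6, u8, v6}
  B3 = {u10, u9, v9}
  B4 = {u11, v11}
  B5 = {u2}
  B6 = {u1}
  B7 = {u4}
  B8 = {u7}
  B9 = {v0}
  B10 = {v1}
  B11 = {v4}
  B12 = {v8}
  B13 = {v10}
  B14 = {v7}
  B15 = {v5}
  B16 = {v2}
u0 ∈ B0, v0 ∈ B9 → different blocks

not bisimilar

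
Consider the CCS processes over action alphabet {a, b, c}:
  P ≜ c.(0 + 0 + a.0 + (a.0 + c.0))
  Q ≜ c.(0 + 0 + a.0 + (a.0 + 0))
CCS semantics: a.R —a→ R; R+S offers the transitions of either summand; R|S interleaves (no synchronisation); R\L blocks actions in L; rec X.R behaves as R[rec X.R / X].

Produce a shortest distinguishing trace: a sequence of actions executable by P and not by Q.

cc

Reachable graph of P (3 states):
  u0 = c.(0 + 0 + a.0 + (a.0 + c.0)) :: —c→ u1
  u1 = 0 + 0 + a.0 + (a.0 + c.0) :: —a→ u2, —c→ u2
  u2 = 0 :: ∅
Reachable graph of Q (3 states):
  v0 = c.(0 + 0 + a.0 + (a.0 + 0)) :: —c→ v1
  v1 = 0 + 0 + a.0 + (a.0 + 0) :: —a→ v2
  v2 = 0 :: ∅
Executing cc from P (initial set {u0}):
  step 1 (c): {u1}
  step 2 (c): {u2}
  ✓ P
Executing cc from Q (initial set {v0}):
  step 1 (c): {v1}
  step 2 (c): ∅  — Q cannot continue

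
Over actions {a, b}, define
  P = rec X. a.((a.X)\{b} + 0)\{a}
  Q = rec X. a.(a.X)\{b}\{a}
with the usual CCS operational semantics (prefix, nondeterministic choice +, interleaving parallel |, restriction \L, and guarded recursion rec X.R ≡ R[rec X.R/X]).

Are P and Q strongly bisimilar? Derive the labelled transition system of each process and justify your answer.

bisimilar

P's transition system — 2 states:
  m0 = rec X. a.((a.X)\{b} + 0)\{a} | ··a··> m1
  m1 = ((a.(rec X. a.((a.X)\{b} + 0)\{a}))\{b} + 0)\{a} | stopped
Q's transition system — 2 states:
  n0 = rec X. a.(a.X)\{b}\{a} | ··a··> n1
  n1 = (a.(rec X. a.(a.X)\{b}\{a}))\{b}\{a} | stopped
Partition-refinement fixed point:
  B0 = {m0, n0}
  B1 = {m1, n1}
m0 ∈ B0, n0 ∈ B0 → same block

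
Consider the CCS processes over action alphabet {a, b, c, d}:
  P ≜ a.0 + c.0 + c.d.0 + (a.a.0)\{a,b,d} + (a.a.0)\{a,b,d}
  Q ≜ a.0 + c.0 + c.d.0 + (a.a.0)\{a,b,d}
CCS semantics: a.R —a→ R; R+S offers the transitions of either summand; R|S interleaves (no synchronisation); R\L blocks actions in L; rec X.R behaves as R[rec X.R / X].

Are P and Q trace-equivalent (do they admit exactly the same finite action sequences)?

YES

P's transition system — 3 states:
  p0 = a.0 + c.0 + c.d.0 + (a.a.0)\{a,b,d} + (a.a.0)\{a,b,d} | --a--▸ p1, --c--▸ p1, --c--▸ p2
  p1 = 0 | ·
  p2 = d.0 | --d--▸ p1
Q's transition system — 3 states:
  q0 = a.0 + c.0 + c.d.0 + (a.a.0)\{a,b,d} | --a--▸ q1, --c--▸ q1, --c--▸ q2
  q1 = 0 | ·
  q2 = d.0 | --d--▸ q1
Partition-refinement fixed point:
  B0 = {p0, q0}
  B1 = {p1, q1}
  B2 = {p2, q2}
p0 ∈ B0, q0 ∈ B0 → same block
Bisimilar ⇒ trace-equivalent.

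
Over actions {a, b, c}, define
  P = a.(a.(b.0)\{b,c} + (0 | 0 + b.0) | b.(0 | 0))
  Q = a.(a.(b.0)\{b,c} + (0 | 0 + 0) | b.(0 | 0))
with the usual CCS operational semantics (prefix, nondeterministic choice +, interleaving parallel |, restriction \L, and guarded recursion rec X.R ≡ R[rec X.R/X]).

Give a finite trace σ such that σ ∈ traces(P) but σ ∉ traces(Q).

abb

LTS(P): 6 reachable states
  m0 = a.(a.(b.0)\{b,c} + (0 | 0 + b.0) | b.(0 | 0)) has moves ··a··> m1
  m1 = a.(b.0)\{b,c} + (0 | 0 + b.0) | b.(0 | 0) has moves ··a··> m2, ··b··> m3, ··b··> m4
  m2 = (b.0)\{b,c} has moves ·
  m3 = (0 | 0 + b.0) | (0 | 0) has moves ··b··> m5
  m4 = 0 | b.(0 | 0) has moves ··b··> m5
  m5 = 0 | (0 | 0) has moves ·
LTS(Q): 4 reachable states
  n0 = a.(a.(b.0)\{b,c} + (0 | 0 + 0) | b.(0 | 0)) has moves ··a··> n1
  n1 = a.(b.0)\{b,c} + (0 | 0 + 0) | b.(0 | 0) has moves ··a··> n2, ··b··> n3
  n2 = (b.0)\{b,c} has moves ·
  n3 = (0 | 0 + 0) | (0 | 0) has moves ·
Trace ⟨abb⟩ through P, begin at {m0}:
  step 1 (a): {m1}
  step 2 (b): {m3, m4}
  step 3 (b): {m5}
  — P admits the full trace.
Trace ⟨abb⟩ through Q, begin at {n0}:
  step 1 (a): {n1}
  step 2 (b): {n3}
  step 3 (b): ∅ (Q stuck)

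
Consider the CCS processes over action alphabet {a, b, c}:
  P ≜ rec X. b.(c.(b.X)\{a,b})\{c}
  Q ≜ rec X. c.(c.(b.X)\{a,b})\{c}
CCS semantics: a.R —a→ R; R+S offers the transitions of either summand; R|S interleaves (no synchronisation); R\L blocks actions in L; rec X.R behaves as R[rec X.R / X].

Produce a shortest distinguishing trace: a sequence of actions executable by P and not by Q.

b

Reachable graph of P (2 states):
  m0 = rec X. b.(c.(b.X)\{a,b})\{c} | ··b··> m1
  m1 = (c.(b.(rec X. b.(c.(b.X)\{a,b})\{c}))\{a,b})\{c} | stopped
Reachable graph of Q (2 states):
  n0 = rec X. c.(c.(b.X)\{a,b})\{c} | ··c··> n1
  n1 = (c.(b.(rec X. c.(c.(b.X)\{a,b})\{c}))\{a,b})\{c} | stopped
Executing b from P (initial set {m0}):
  after b @ step 1: {m1}
  P completes σ.
Executing b from Q (initial set {n0}):
  after b @ step 1: ∅  — Q cannot continue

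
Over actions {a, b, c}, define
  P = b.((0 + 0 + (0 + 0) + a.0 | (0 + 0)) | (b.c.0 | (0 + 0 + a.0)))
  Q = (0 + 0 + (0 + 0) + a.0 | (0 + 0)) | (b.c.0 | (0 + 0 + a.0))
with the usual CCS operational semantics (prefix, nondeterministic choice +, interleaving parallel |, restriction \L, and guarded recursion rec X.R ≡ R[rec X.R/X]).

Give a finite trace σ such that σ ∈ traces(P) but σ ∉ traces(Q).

Reachable graph of P (13 states):
  m0 = b.((0 + 0 + (0 + 0) + a.0 | (0 + 0)) | (b.c.0 | (0 + 0 + a.0))) has moves -b-> m1
  m1 = (0 + 0 + (0 + 0) + a.0 | (0 + 0)) | (b.c.0 | (0 + 0 + a.0)) has moves -a-> m2, -a-> m3, -b-> m4
  m2 = (0 + 0 + (0 + 0) + a.0 | (0 + 0)) | (b.c.0 | 0) has moves -a-> m5, -b-> m6
  m3 = 0 | (0 + 0) | (b.c.0 | (0 + 0 + a.0)) has moves -a-> m5, -b-> m7
  m4 = (0 + 0 + (0 + 0) + a.0 | (0 + 0)) | (c.0 | (0 + 0 + a.0)) has moves -a-> m6, -a-> m7, -c-> m8
  m5 = 0 | (0 + 0) | (b.c.0 | 0) has moves -b-> m9
  m6 = (0 + 0 + (0 + 0) + a.0 | (0 + 0)) | (c.0 | 0) has moves -a-> m9, -c-> m10
  m7 = 0 | (0 + 0) | (c.0 | (0 + 0 + a.0)) has moves -a-> m9, -c-> m11
  m8 = (0 + 0 + (0 + 0) + a.0 | (0 + 0)) | (0 | (0 + 0 + a.0)) has moves -a-> m10, -a-> m11
  m9 = 0 | (0 + 0) | (c.0 | 0) has moves -c-> m12
  m10 = (0 + 0 + (0 + 0) + a.0 | (0 + 0)) | (0 | 0) has moves -a-> m12
  m11 = 0 | (0 + 0) | (0 | (0 + 0 + a.0)) has moves -a-> m12
  m12 = 0 | (0 + 0) | (0 | 0) has moves (no moves)
Reachable graph of Q (12 states):
  n0 = (0 + 0 + (0 + 0) + a.0 | (0 + 0)) | (b.c.0 | (0 + 0 + a.0)) has moves -a-> n1, -a-> n2, -b-> n3
  n1 = (0 + 0 + (0 + 0) + a.0 | (0 + 0)) | (b.c.0 | 0) has moves -a-> n4, -b-> n5
  n2 = 0 | (0 + 0) | (b.c.0 | (0 + 0 + a.0)) has moves -a-> n4, -b-> n6
  n3 = (0 + 0 + (0 + 0) + a.0 | (0 + 0)) | (c.0 | (0 + 0 + a.0)) has moves -a-> n5, -a-> n6, -c-> n7
  n4 = 0 | (0 + 0) | (b.c.0 | 0) has moves -b-> n8
  n5 = (0 + 0 + (0 + 0) + a.0 | (0 + 0)) | (c.0 | 0) has moves -a-> n8, -c-> n9
  n6 = 0 | (0 + 0) | (c.0 | (0 + 0 + a.0)) has moves -a-> n8, -c-> n10
  n7 = (0 + 0 + (0 + 0) + a.0 | (0 + 0)) | (0 | (0 + 0 + a.0)) has moves -a-> n10, -a-> n9
  n8 = 0 | (0 + 0) | (c.0 | 0) has moves -c-> n11
  n9 = (0 + 0 + (0 + 0) + a.0 | (0 + 0)) | (0 | 0) has moves -a-> n11
  n10 = 0 | (0 + 0) | (0 | (0 + 0 + a.0)) has moves -a-> n11
  n11 = 0 | (0 + 0) | (0 | 0) has moves (no moves)
Trace ⟨bb⟩ through P, begin at {m0}:
  after b @ step 1: {m1}
  after b @ step 2: {m4}
  — P admits the full trace.
Trace ⟨bb⟩ through Q, begin at {n0}:
  after b @ step 1: {n3}
  after b @ step 2: ∅ (Q stuck)

bb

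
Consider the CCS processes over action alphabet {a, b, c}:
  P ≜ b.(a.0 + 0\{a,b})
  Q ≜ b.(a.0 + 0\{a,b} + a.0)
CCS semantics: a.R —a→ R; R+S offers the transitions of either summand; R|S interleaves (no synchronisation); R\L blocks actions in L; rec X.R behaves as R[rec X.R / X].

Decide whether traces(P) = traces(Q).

traces(P) = traces(Q)

Reachable graph of P (3 states):
  p0 = b.(a.0 + 0\{a,b}) → -b-> p1
  p1 = a.0 + 0\{a,b} → -a-> p2
  p2 = 0 → ∅
Reachable graph of Q (3 states):
  q0 = b.(a.0 + 0\{a,b} + a.0) → -b-> q1
  q1 = a.0 + 0\{a,b} + a.0 → -a-> q2
  q2 = 0 → ∅
Coarsest stable partition (strong bisimilarity classes):
  B0 = {p0, q0}
  B1 = {p1, q1}
  B2 = {p2, q2}
p0 ∈ B0, q0 ∈ B0 → same block
Bisimilar ⇒ trace-equivalent.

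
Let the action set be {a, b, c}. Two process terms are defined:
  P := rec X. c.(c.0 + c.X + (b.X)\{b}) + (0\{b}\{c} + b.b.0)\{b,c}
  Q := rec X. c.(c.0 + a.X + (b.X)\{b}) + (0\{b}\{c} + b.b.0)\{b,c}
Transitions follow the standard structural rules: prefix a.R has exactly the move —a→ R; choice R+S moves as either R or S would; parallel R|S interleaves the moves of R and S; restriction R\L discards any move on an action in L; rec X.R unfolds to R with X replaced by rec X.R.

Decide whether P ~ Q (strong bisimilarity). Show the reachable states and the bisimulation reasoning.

P ≁ Q

LTS(P): 3 reachable states
  s0 = rec X. c.(c.0 + c.X + (b.X)\{b}) + (0\{b}\{c} + b.b.0)\{b,c} | =c=> s1
  s1 = c.0 + c.(rec X. c.(c.0 + c.X + (b.X)\{b}) + (0\{b}\{c} + b.b.0)\{b,c}) + (b.(rec X. c.(c.0 + c.X + (b.X)\{b}) + (0\{b}\{c} + b.b.0)\{b,c}))\{b} | =c=> s0, =c=> s2
  s2 = 0 | ∅
LTS(Q): 3 reachable states
  t0 = rec X. c.(c.0 + a.X + (b.X)\{b}) + (0\{b}\{c} + b.b.0)\{b,c} | =c=> t1
  t1 = c.0 + a.(rec X. c.(c.0 + a.X + (b.X)\{b}) + (0\{b}\{c} + b.b.0)\{b,c}) + (b.(rec X. c.(c.0 + a.X + (b.X)\{b}) + (0\{b}\{c} + b.b.0)\{b,c}))\{b} | =a=> t0, =c=> t2
  t2 = 0 | ∅
Coarsest stable partition (strong bisimilarity classes):
  B0 = {s0}
  B1 = {s1}
  B2 = {s2, t2}
  B3 = {t0}
  B4 = {t1}
s0 ∈ B0, t0 ∈ B3 → different blocks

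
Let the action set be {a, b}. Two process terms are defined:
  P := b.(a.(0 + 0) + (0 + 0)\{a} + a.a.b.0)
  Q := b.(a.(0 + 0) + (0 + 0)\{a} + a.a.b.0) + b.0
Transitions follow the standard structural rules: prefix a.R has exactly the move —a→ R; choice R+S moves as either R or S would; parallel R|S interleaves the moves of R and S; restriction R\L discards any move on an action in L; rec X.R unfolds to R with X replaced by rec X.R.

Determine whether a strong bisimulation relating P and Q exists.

not bisimilar

P's transition system — 6 states:
  s0 = b.(a.(0 + 0) + (0 + 0)\{a} + a.a.b.0) | =b=> s1
  s1 = a.(0 + 0) + (0 + 0)\{a} + a.a.b.0 | =a=> s2, =a=> s3
  s2 = 0 + 0 | deadlocked
  s3 = a.b.0 | =a=> s4
  s4 = b.0 | =b=> s5
  s5 = 0 | deadlocked
Q's transition system — 6 states:
  t0 = b.(a.(0 + 0) + (0 + 0)\{a} + a.a.b.0) + b.0 | =b=> t1, =b=> t2
  t1 = 0 | deadlocked
  t2 = a.(0 + 0) + (0 + 0)\{a} + a.a.b.0 | =a=> t3, =a=> t4
  t3 = 0 + 0 | deadlocked
  t4 = a.b.0 | =a=> t5
  t5 = b.0 | =b=> t1
Bisimilarity quotient blocks:
  B0 = {s0}
  B1 = {s1, t2}
  B2 = {s2, s5, t1, t3}
  B3 = {s3, t4}
  B4 = {s4, t5}
  B5 = {t0}
s0 ∈ B0, t0 ∈ B5 → different blocks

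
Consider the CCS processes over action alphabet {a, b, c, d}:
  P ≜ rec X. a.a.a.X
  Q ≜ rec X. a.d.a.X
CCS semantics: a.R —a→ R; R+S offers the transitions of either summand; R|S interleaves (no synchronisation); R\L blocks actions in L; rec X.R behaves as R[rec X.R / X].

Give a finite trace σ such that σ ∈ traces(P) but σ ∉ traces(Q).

Reachable graph of P (3 states):
  p0 = rec X. a.a.a.X ⊢ =a=> p1
  p1 = a.a.(rec X. a.a.a.X) ⊢ =a=> p2
  p2 = a.(rec X. a.a.a.X) ⊢ =a=> p0
Reachable graph of Q (3 states):
  q0 = rec X. a.d.a.X ⊢ =a=> q1
  q1 = d.a.(rec X. a.d.a.X) ⊢ =d=> q2
  q2 = a.(rec X. a.d.a.X) ⊢ =a=> q0
Trace ⟨aa⟩ through P, begin at {p0}:
  [1] a ⇒ {p1}
  [2] a ⇒ {p2}
  — P admits the full trace.
Trace ⟨aa⟩ through Q, begin at {q0}:
  [1] a ⇒ {q1}
  [2] a ⇒ ∅  — Q cannot continue

aa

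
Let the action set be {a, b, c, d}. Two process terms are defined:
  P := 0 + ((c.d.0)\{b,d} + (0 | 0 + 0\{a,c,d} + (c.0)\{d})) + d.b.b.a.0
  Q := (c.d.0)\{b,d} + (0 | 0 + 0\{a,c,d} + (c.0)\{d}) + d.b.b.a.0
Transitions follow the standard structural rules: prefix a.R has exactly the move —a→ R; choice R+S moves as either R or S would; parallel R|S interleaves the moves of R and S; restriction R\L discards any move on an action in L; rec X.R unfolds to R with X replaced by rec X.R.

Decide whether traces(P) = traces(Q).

trace-equivalent

P's transition system — 7 states:
  m0 = 0 + ((c.d.0)\{b,d} + (0 | 0 + 0\{a,c,d} + (c.0)\{d})) + d.b.b.a.0 has moves --c--▸ m1, --c--▸ m2, --d--▸ m3
  m1 = (d.0)\{b,d} has moves deadlocked
  m2 = 0\{d} has moves deadlocked
  m3 = b.b.a.0 has moves --b--▸ m4
  m4 = b.a.0 has moves --b--▸ m5
  m5 = a.0 has moves --a--▸ m6
  m6 = 0 has moves deadlocked
Q's transition system — 7 states:
  n0 = (c.d.0)\{b,d} + (0 | 0 + 0\{a,c,d} + (c.0)\{d}) + d.b.b.a.0 has moves --c--▸ n1, --c--▸ n2, --d--▸ n3
  n1 = (d.0)\{b,d} has moves deadlocked
  n2 = 0\{d} has moves deadlocked
  n3 = b.b.a.0 has moves --b--▸ n4
  n4 = b.a.0 has moves --b--▸ n5
  n5 = a.0 has moves --a--▸ n6
  n6 = 0 has moves deadlocked
Coarsest stable partition (strong bisimilarity classes):
  B0 = {m0, n0}
  B1 = {m1, m2, m6, n1, n2, n6}
  B2 = {m3, n3}
  B3 = {m4, n4}
  B4 = {m5, n5}
m0 ∈ B0, n0 ∈ B0 → same block
Bisimilar ⇒ trace-equivalent.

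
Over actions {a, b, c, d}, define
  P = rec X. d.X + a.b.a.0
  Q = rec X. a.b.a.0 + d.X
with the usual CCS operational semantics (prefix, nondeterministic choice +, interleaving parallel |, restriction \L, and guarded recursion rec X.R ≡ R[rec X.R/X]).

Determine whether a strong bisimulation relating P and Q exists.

YES

P's transition system — 4 states:
  m0 = rec X. d.X + a.b.a.0 → ··a··> m1, ··d··> m0
  m1 = b.a.0 → ··b··> m2
  m2 = a.0 → ··a··> m3
  m3 = 0 → ·
Q's transition system — 4 states:
  n0 = rec X. a.b.a.0 + d.X → ··a··> n1, ··d··> n0
  n1 = b.a.0 → ··b··> n2
  n2 = a.0 → ··a··> n3
  n3 = 0 → ·
Bisimilarity quotient blocks:
  B0 = {m0, n0}
  B1 = {m1, n1}
  B2 = {m2, n2}
  B3 = {m3, n3}
m0 ∈ B0, n0 ∈ B0 → same block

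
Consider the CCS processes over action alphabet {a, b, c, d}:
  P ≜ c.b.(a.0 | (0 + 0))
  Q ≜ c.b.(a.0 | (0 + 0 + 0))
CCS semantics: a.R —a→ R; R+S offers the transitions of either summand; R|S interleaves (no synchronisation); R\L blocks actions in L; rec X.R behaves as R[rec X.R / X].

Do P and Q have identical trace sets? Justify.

traces(P) = traces(Q)

P's transition system — 4 states:
  u0 = c.b.(a.0 | (0 + 0)) has moves -c-> u1
  u1 = b.(a.0 | (0 + 0)) has moves -b-> u2
  u2 = a.0 | (0 + 0) has moves -a-> u3
  u3 = 0 | (0 + 0) has moves stopped
Q's transition system — 4 states:
  v0 = c.b.(a.0 | (0 + 0 + 0)) has moves -c-> v1
  v1 = b.(a.0 | (0 + 0 + 0)) has moves -b-> v2
  v2 = a.0 | (0 + 0 + 0) has moves -a-> v3
  v3 = 0 | (0 + 0 + 0) has moves stopped
Coarsest stable partition (strong bisimilarity classes):
  B0 = {u0, v0}
  B1 = {u1, v1}
  B2 = {u2, v2}
  B3 = {u3, v3}
u0 ∈ B0, v0 ∈ B0 → same block
Bisimilar ⇒ trace-equivalent.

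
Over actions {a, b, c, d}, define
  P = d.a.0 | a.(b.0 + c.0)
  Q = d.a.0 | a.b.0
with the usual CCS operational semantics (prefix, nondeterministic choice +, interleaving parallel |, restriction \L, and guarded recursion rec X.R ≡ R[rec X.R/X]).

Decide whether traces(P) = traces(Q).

NO — witness ⟨ac⟩

P's transition system — 9 states:
  u0 = d.a.0 | a.(b.0 + c.0) ⊢ -a-> u1, -d-> u2
  u1 = d.a.0 | (b.0 + c.0) ⊢ -b-> u3, -c-> u3, -d-> u4
  u2 = a.0 | a.(b.0 + c.0) ⊢ -a-> u4, -a-> u5
  u3 = d.a.0 | 0 ⊢ -d-> u6
  u4 = a.0 | (b.0 + c.0) ⊢ -a-> u7, -b-> u6, -c-> u6
  u5 = 0 | a.(b.0 + c.0) ⊢ -a-> u7
  u6 = a.0 | 0 ⊢ -a-> u8
  u7 = 0 | (b.0 + c.0) ⊢ -b-> u8, -c-> u8
  u8 = 0 | 0 ⊢ stopped
Q's transition system — 9 states:
  v0 = d.a.0 | a.b.0 ⊢ -a-> v1, -d-> v2
  v1 = d.a.0 | b.0 ⊢ -b-> v3, -d-> v4
  v2 = a.0 | a.b.0 ⊢ -a-> v4, -a-> v5
  v3 = d.a.0 | 0 ⊢ -d-> v6
  v4 = a.0 | b.0 ⊢ -a-> v7, -b-> v6
  v5 = 0 | a.b.0 ⊢ -a-> v7
  v6 = a.0 | 0 ⊢ -a-> v8
  v7 = 0 | b.0 ⊢ -b-> v8
  v8 = 0 | 0 ⊢ stopped
Trace ⟨ac⟩ through P, begin at {u0}:
  [1] a ⇒ {u1}
  [2] c ⇒ {u3}
  P completes σ.
Trace ⟨ac⟩ through Q, begin at {v0}:
  [1] a ⇒ {v1}
  [2] c ⇒ ∅ (Q stuck)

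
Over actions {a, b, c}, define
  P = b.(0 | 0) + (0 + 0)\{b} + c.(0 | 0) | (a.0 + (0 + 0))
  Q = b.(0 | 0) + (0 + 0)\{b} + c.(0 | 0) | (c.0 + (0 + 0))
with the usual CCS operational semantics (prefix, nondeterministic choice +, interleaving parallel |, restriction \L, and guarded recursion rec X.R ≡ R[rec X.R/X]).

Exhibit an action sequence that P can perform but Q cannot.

a

P's transition system — 5 states:
  u0 = b.(0 | 0) + (0 + 0)\{b} + c.(0 | 0) | (a.0 + (0 + 0)) ⊢ -a-> u1, -b-> u2, -c-> u3
  u1 = c.(0 | 0) | 0 ⊢ -c-> u4
  u2 = 0 | 0 ⊢ (no moves)
  u3 = 0 | 0 | (a.0 + (0 + 0)) ⊢ -a-> u4
  u4 = 0 | 0 | 0 ⊢ (no moves)
Q's transition system — 5 states:
  v0 = b.(0 | 0) + (0 + 0)\{b} + c.(0 | 0) | (c.0 + (0 + 0)) ⊢ -b-> v1, -c-> v2, -c-> v3
  v1 = 0 | 0 ⊢ (no moves)
  v2 = 0 | 0 | (c.0 + (0 + 0)) ⊢ -c-> v4
  v3 = c.(0 | 0) | 0 ⊢ -c-> v4
  v4 = 0 | 0 | 0 ⊢ (no moves)
Trace ⟨a⟩ through P, begin at {u0}:
  after a @ step 1: {u1}
  — P admits the full trace.
Trace ⟨a⟩ through Q, begin at {v0}:
  after a @ step 1: ∅  — Q cannot continue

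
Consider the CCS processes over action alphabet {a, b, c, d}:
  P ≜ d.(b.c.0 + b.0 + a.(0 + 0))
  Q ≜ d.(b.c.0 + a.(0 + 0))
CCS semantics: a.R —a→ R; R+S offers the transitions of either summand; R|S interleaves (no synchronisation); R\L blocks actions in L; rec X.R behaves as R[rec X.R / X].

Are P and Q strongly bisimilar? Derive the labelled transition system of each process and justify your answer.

Reachable graph of P (5 states):
  s0 = d.(b.c.0 + b.0 + a.(0 + 0)) → --d--▸ s1
  s1 = b.c.0 + b.0 + a.(0 + 0) → --a--▸ s2, --b--▸ s3, --b--▸ s4
  s2 = 0 + 0 → ·
  s3 = 0 → ·
  s4 = c.0 → --c--▸ s3
Reachable graph of Q (5 states):
  t0 = d.(b.c.0 + a.(0 + 0)) → --d--▸ t1
  t1 = b.c.0 + a.(0 + 0) → --a--▸ t2, --b--▸ t3
  t2 = 0 + 0 → ·
  t3 = c.0 → --c--▸ t4
  t4 = 0 → ·
Partition-refinement fixed point:
  B0 = {s0}
  B1 = {s1}
  B2 = {s2, s3, t2, t4}
  B3 = {s4, t3}
  B4 = {t0}
  B5 = {t1}
s0 ∈ B0, t0 ∈ B4 → different blocks

NO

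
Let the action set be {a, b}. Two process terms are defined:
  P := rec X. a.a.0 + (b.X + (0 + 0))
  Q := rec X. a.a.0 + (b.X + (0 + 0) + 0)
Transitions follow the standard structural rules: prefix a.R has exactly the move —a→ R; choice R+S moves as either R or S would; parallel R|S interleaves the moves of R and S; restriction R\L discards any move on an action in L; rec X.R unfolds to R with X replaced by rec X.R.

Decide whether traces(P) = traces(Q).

P's transition system — 3 states:
  u0 = rec X. a.a.0 + (b.X + (0 + 0)) :: ··a··> u1, ··b··> u0
  u1 = a.0 :: ··a··> u2
  u2 = 0 :: ·
Q's transition system — 3 states:
  v0 = rec X. a.a.0 + (b.X + (0 + 0) + 0) :: ··a··> v1, ··b··> v0
  v1 = a.0 :: ··a··> v2
  v2 = 0 :: ·
Coarsest stable partition (strong bisimilarity classes):
  B0 = {u0, v0}
  B1 = {u1, v1}
  B2 = {u2, v2}
u0 ∈ B0, v0 ∈ B0 → same block
Bisimilar ⇒ trace-equivalent.

trace-equivalent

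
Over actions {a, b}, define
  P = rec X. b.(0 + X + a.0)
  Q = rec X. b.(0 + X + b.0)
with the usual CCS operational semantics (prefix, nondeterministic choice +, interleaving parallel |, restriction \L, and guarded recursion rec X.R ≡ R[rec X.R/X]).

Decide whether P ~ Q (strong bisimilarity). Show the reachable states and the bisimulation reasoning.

Reachable graph of P (3 states):
  s0 = rec X. b.(0 + X + a.0) | -b-> s1
  s1 = 0 + (rec X. b.(0 + X + a.0)) + a.0 | -a-> s2, -b-> s1
  s2 = 0 | (no moves)
Reachable graph of Q (3 states):
  t0 = rec X. b.(0 + X + b.0) | -b-> t1
  t1 = 0 + (rec X. b.(0 + X + b.0)) + b.0 | -b-> t1, -b-> t2
  t2 = 0 | (no moves)
Bisimilarity quotient blocks:
  B0 = {s0}
  B1 = {s1}
  B2 = {s2, t2}
  B3 = {t0}
  B4 = {t1}
s0 ∈ B0, t0 ∈ B3 → different blocks

NO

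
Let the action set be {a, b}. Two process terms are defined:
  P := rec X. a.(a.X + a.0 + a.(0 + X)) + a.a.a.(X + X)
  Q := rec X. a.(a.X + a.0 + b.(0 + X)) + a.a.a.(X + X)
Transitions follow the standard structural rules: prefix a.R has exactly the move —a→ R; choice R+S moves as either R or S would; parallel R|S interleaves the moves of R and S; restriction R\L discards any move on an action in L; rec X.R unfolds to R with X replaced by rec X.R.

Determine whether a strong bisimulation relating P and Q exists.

P ≁ Q

LTS(P): 7 reachable states
  u0 = rec X. a.(a.X + a.0 + a.(0 + X)) + a.a.a.(X + X) :: ··a··> u1, ··a··> u2
  u1 = a.(rec X. a.(a.X + a.0 + a.(0 + X)) + a.a.a.(X + X)) + a.0 + a.(0 + (rec X. a.(a.X + a.0 + a.(0 + X)) + a.a.a.(X + X))) :: ··a··> u0, ··a··> u3, ··a··> u4
  u2 = a.a.((rec X. a.(a.X + a.0 + a.(0 + X)) + a.a.a.(X + X)) + (rec X. a.(a.X + a.0 + a.(0 + X)) + a.a.a.(X + X))) :: ··a··> u5
  u3 = 0 :: ∅
  u4 = 0 + (rec X. a.(a.X + a.0 + a.(0 + X)) + a.a.a.(X + X)) :: ··a··> u1, ··a··> u2
  u5 = a.((rec X. a.(a.X + a.0 + a.(0 + X)) + a.a.a.(X + X)) + (rec X. a.(a.X + a.0 + a.(0 + X)) + a.a.a.(X + X))) :: ··a··> u6
  u6 = (rec X. a.(a.X + a.0 + a.(0 + X)) + a.a.a.(X + X)) + (rec X. a.(a.X + a.0 + a.(0 + X)) + a.a.a.(X + X)) :: ··a··> u1, ··a··> u2
LTS(Q): 7 reachable states
  v0 = rec X. a.(a.X + a.0 + b.(0 + X)) + a.a.a.(X + X) :: ··a··> v1, ··a··> v2
  v1 = a.(rec X. a.(a.X + a.0 + b.(0 + X)) + a.a.a.(X + X)) + a.0 + b.(0 + (rec X. a.(a.X + a.0 + b.(0 + X)) + a.a.a.(X + X))) :: ··a··> v0, ··a··> v3, ··b··> v4
  v2 = a.a.((rec X. a.(a.X + a.0 + b.(0 + X)) + a.a.a.(X + X)) + (rec X. a.(a.X + a.0 + b.(0 + X)) + a.a.a.(X + X))) :: ··a··> v5
  v3 = 0 :: ∅
  v4 = 0 + (rec X. a.(a.X + a.0 + b.(0 + X)) + a.a.a.(X + X)) :: ··a··> v1, ··a··> v2
  v5 = a.((rec X. a.(a.X + a.0 + b.(0 + X)) + a.a.a.(X + X)) + (rec X. a.(a.X + a.0 + b.(0 + X)) + a.a.a.(X + X))) :: ··a··> v6
  v6 = (rec X. a.(a.X + a.0 + b.(0 + X)) + a.a.a.(X + X)) + (rec X. a.(a.X + a.0 + b.(0 + X)) + a.a.a.(X + X)) :: ··a··> v1, ··a··> v2
Partition-refinement fixed point:
  B0 = {u0, u4, u6}
  B1 = {u1}
  B2 = {u3, v3}
  B3 = {u2}
  B4 = {u5}
  B5 = {v0, v4, v6}
  B6 = {v1}
  B7 = {v2}
  B8 = {v5}
u0 ∈ B0, v0 ∈ B5 → different blocks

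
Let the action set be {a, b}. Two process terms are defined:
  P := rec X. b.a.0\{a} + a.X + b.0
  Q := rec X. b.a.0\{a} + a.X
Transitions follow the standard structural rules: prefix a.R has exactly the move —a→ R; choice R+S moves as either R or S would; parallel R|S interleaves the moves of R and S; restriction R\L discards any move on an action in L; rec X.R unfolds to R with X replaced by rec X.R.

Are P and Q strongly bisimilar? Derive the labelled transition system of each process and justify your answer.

LTS(P): 4 reachable states
  u0 = rec X. b.a.0\{a} + a.X + b.0 | —a→ u0, —b→ u1, —b→ u2
  u1 = 0 | deadlocked
  u2 = a.0\{a} | —a→ u3
  u3 = 0\{a} | deadlocked
LTS(Q): 3 reachable states
  v0 = rec X. b.a.0\{a} + a.X | —a→ v0, —b→ v1
  v1 = a.0\{a} | —a→ v2
  v2 = 0\{a} | deadlocked
Partition-refinement fixed point:
  B0 = {u0}
  B1 = {u2, v1}
  B2 = {u1, u3, v2}
  B3 = {v0}
u0 ∈ B0, v0 ∈ B3 → different blocks

NO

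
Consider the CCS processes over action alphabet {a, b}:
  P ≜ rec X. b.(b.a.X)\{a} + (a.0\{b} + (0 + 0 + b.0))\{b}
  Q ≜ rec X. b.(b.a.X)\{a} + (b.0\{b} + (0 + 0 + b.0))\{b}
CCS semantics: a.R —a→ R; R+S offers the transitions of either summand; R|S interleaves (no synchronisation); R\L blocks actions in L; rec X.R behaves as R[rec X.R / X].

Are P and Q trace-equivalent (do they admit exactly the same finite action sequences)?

trace-distinct — witness ⟨a⟩

P's transition system — 4 states:
  s0 = rec X. b.(b.a.X)\{a} + (a.0\{b} + (0 + 0 + b.0))\{b} :: -a-> s1, -b-> s2
  s1 = 0\{b}\{b} :: deadlocked
  s2 = (b.a.(rec X. b.(b.a.X)\{a} + (a.0\{b} + (0 + 0 + b.0))\{b}))\{a} :: -b-> s3
  s3 = (a.(rec X. b.(b.a.X)\{a} + (a.0\{b} + (0 + 0 + b.0))\{b}))\{a} :: deadlocked
Q's transition system — 3 states:
  t0 = rec X. b.(b.a.X)\{a} + (b.0\{b} + (0 + 0 + b.0))\{b} :: -b-> t1
  t1 = (b.a.(rec X. b.(b.a.X)\{a} + (b.0\{b} + (0 + 0 + b.0))\{b}))\{a} :: -b-> t2
  t2 = (a.(rec X. b.(b.a.X)\{a} + (b.0\{b} + (0 + 0 + b.0))\{b}))\{a} :: deadlocked
Trace ⟨a⟩ through P, begin at {s0}:
  after a @ step 1: {s1}
  — P admits the full trace.
Trace ⟨a⟩ through Q, begin at {t0}:
  after a @ step 1: ∅  — Q cannot continue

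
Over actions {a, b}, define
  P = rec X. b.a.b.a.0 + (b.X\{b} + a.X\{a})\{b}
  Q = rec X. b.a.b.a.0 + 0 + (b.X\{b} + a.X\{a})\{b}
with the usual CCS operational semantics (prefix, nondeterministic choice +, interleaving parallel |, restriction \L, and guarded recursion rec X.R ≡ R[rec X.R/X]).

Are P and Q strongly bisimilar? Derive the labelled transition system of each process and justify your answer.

P's transition system — 6 states:
  s0 = rec X. b.a.b.a.0 + (b.X\{b} + a.X\{a})\{b} ⊢ -a-> s1, -b-> s2
  s1 = (rec X. b.a.b.a.0 + (b.X\{b} + a.X\{a})\{b})\{a}\{b} ⊢ (no moves)
  s2 = a.b.a.0 ⊢ -a-> s3
  s3 = b.a.0 ⊢ -b-> s4
  s4 = a.0 ⊢ -a-> s5
  s5 = 0 ⊢ (no moves)
Q's transition system — 6 states:
  t0 = rec X. b.a.b.a.0 + 0 + (b.X\{b} + a.X\{a})\{b} ⊢ -a-> t1, -b-> t2
  t1 = (rec X. b.a.b.a.0 + 0 + (b.X\{b} + a.X\{a})\{b})\{a}\{b} ⊢ (no moves)
  t2 = a.b.a.0 ⊢ -a-> t3
  t3 = b.a.0 ⊢ -b-> t4
  t4 = a.0 ⊢ -a-> t5
  t5 = 0 ⊢ (no moves)
Coarsest stable partition (strong bisimilarity classes):
  B0 = {s0, t0}
  B1 = {s2, t2}
  B2 = {s3, t3}
  B3 = {s4, t4}
  B4 = {s1, s5, t1, t5}
s0 ∈ B0, t0 ∈ B0 → same block

P ~ Q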